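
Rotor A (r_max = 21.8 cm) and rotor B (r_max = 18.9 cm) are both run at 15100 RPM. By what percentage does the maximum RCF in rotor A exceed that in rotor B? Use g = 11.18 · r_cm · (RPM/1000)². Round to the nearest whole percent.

15%

At equal RPM, RCF scales linearly with r: ratio = 21.8 / 18.9 = 1.1534.
So rotor A delivers 15.3% more g-force.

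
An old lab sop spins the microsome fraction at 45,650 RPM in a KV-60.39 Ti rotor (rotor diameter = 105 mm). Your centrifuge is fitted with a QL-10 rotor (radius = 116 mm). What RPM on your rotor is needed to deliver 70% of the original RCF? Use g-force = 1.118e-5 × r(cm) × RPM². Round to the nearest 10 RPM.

Original rotor: r = 105 mm / 2 = 52.5 mm = 5.25 cm
RCF_original = 1.118 × 10⁻⁵ × 5.25 × (45650)² = 1.118 × 10⁻⁵ × 5.25 × 2,083,922,500 ≈ 122,315.8 × g
Target RCF = 0.7 × 122,315.8 ≈ 85,621.1 × g
Your rotor: r = 116 mm = 11.6 cm
85,621.1 = 1.118 × 10⁻⁵ × 11.6 × N²
N² = 85,621.1 / (12.9688 × 10⁻⁵) = 660,208,346
N ≈ √660,208,346 ≈ 25,694.5

≈ 25690 RPM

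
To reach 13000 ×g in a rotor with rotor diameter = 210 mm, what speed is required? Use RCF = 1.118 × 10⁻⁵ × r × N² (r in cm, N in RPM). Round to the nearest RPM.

r = 210 mm / 2 = 105 mm = 10.5 cm
13,000 = 1.118 × 10⁻⁵ × 10.5 × N²
N² = 13,000 / (11.739 × 10⁻⁵) = 110,741,971
N ≈ √110,741,971 ≈ 10,523.4

N ≈ 10523 RPM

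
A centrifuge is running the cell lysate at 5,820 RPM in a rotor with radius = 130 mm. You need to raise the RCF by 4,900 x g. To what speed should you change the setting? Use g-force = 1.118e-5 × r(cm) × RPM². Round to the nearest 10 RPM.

≈ 8220 RPM

r = 130 mm = 13.0 cm
Current RCF = 1.118 × 10⁻⁵ × 13 × (5820)² = 1.118 × 10⁻⁵ × 13 × 33,872,400 ≈ 4,923 × g
Target RCF = 4,923 + 4,900 = 9,823 × g
N² = 9,823 / (14.534 × 10⁻⁵) = 67,586,349
N ≈ √67,586,349 ≈ 8,221.1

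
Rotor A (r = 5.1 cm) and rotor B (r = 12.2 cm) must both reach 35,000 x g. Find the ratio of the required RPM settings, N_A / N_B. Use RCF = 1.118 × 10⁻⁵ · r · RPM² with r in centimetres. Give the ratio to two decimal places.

1.55

At fixed RCF, N ∝ 1/√r, so N_A/N_B = √(r_B/r_A) = √(12.2/5.1) = √2.392157 = 1.5467.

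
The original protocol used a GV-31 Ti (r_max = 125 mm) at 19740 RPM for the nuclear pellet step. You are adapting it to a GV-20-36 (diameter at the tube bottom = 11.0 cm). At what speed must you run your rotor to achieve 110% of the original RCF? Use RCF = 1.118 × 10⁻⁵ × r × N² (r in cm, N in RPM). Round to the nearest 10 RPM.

31210 RPM

Original rotor: r = 125 mm = 12.5 cm
RCF_original = 1.118 × 10⁻⁵ × 12.5 × (19740)² = 1.118 × 10⁻⁵ × 12.5 × 389,667,600 ≈ 54,456 × g
Target RCF = 1.1 × 54,456 ≈ 59,901.6 × g
Your rotor: r = 11.0 / 2 = 5.5 cm
59,901.6 = 1.118 × 10⁻⁵ × 5.5 × N²
N² = 59,901.6 / (6.149 × 10⁻⁵) = 974,168,157
N ≈ √974,168,157 ≈ 31,211.7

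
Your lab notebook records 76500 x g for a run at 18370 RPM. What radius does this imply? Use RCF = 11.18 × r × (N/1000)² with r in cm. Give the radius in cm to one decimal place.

76500 = 11.18 × r × (18.37)²
r = 76500 / (11.18 × 337.4569) = 76500 / 3772.768 ≈ 20.277 cm

20.3 cm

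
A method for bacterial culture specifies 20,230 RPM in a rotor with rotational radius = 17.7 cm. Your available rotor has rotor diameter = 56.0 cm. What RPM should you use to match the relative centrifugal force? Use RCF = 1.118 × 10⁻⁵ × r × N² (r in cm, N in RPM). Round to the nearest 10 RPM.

≈ 16080 RPM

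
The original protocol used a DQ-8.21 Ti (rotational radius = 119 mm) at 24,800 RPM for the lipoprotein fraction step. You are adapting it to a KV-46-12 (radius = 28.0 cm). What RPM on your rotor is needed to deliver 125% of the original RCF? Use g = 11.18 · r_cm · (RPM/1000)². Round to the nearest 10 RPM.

≈ 18080 RPM

Original rotor: r = 119 mm = 11.9 cm
RCF_original = 11.18 × 11.9 × (24.8)² = 11.18 × 11.9 × 615.04 ≈ 81,826.2 × g
Target RCF = 1.25 × 81,826.2 ≈ 102,282.8 × g
102,282.8 = 11.18 × 28 × (N/1000)²
(N/1000)² = 102,282.8 / 313.04 = 326.7404
N = 1000 × √326.7404 ≈ 18,076.0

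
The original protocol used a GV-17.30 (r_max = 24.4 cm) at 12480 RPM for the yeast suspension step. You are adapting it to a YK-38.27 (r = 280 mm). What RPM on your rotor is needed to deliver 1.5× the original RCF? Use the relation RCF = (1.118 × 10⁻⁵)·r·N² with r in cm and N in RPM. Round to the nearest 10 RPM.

RCF_original = 1.118 × 10⁻⁵ × 24.4 × (12480)² = 1.118 × 10⁻⁵ × 24.4 × 155,750,400 ≈ 42,487.5 × g
Target RCF = 1.5 × 42,487.5 ≈ 63,731.2 × g
Your rotor: r = 280 mm = 28.0 cm
63,731.2 = 1.118 × 10⁻⁵ × 28 × N²
N² = 63,731.2 / (31.304 × 10⁻⁵) = 203,588,040
N ≈ √203,588,040 ≈ 14,268.4

14270 RPM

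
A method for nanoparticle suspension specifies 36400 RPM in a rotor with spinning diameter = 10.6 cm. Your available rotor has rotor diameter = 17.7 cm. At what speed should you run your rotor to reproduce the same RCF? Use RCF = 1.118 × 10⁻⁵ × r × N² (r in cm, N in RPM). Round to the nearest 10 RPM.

Original rotor: r = 10.6 / 2 = 5.3 cm
RCF = 1.118 × 10⁻⁵ × r × N²
RCF_original = 1.118 × 10⁻⁵ × 5.3 × (36400)² = 1.118 × 10⁻⁵ × 5.3 × 1,324,960,000 ≈ 78,509.2 × g
Your rotor: r = 17.7 / 2 = 8.85 cm
78,509.2 = 1.118 × 10⁻⁵ × 8.85 × N²
N² = 78,509.2 / (9.8943 × 10⁻⁵) = 793,479,074
N ≈ √793,479,074 ≈ 28,168.8

28170 RPM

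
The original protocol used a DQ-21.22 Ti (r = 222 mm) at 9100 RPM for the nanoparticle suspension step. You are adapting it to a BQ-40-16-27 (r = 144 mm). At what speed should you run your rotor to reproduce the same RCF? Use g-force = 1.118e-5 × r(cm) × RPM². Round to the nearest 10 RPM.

11300 RPM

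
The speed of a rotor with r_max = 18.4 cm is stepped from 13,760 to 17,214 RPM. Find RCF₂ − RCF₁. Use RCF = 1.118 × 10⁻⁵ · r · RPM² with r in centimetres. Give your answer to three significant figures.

22000 g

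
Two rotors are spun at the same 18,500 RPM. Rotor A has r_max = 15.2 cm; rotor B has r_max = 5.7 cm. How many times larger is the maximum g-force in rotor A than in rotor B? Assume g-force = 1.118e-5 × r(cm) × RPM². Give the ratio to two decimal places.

At fixed N, RCF ∝ r, so RCF_A/RCF_B = r_A/r_B = 15.2 / 5.7 = 2.6667.

2.67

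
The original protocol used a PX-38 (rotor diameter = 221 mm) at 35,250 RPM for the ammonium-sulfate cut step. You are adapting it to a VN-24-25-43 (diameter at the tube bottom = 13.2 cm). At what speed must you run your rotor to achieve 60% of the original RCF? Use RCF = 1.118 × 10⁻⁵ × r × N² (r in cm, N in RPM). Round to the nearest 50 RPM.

≈ 35350 RPM

Original rotor: r = 221 mm / 2 = 110.5 mm = 11.05 cm
RCF_original = 1.118 × 10⁻⁵ × 11.05 × (35250)² = 1.118 × 10⁻⁵ × 11.05 × 1,242,562,500 ≈ 153,504.9 × g
Target RCF = 0.6 × 153,504.9 ≈ 92,102.9 × g
Your rotor: r = 13.2 / 2 = 6.6 cm
92,102.9 = 1.118 × 10⁻⁵ × 6.6 × N²
N² = 92,102.9 / (7.3788 × 10⁻⁵) = 1,248,209,736
N ≈ √1,248,209,736 ≈ 35,330.0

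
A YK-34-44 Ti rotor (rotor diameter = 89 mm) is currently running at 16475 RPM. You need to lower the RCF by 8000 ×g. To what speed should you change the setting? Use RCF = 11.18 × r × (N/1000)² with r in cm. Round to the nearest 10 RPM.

≈ 10520 RPM

r = 89 mm / 2 = 44.5 mm = 4.45 cm
Current RCF = 11.18 × 4.45 × (16.475)² = 11.18 × 4.45 × 271.425625 ≈ 13,503.7 × g
Target RCF = 13,503.7 − 8,000 = 5,503.7 × g
(N/1000)² = 5,503.7 / 49.751 = 110.6249
N = 1000 × √110.6249 ≈ 10,517.8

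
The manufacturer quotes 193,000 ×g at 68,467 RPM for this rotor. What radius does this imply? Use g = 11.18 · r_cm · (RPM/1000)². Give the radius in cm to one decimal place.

≈ 3.7 cm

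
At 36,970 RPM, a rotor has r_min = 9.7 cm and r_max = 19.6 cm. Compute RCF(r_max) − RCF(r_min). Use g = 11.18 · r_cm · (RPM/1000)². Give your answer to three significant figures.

≈ 151000 × g

RCF_max = 11.18 × 19.6 × (36.97)² = 11.18 × 19.6 × 1,366.7809 ≈ 299,500 × g
RCF_min = 11.18 × 9.7 × (36.97)² = 11.18 × 9.7 × 1,366.7809 ≈ 148,221.9 × g
ΔRCF = 299,500 − 148,221.9 = 151,278.1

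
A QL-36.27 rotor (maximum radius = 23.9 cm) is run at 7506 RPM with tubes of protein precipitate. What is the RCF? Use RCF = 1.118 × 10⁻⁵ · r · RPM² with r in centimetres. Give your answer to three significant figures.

RCF = 1.118 × 10⁻⁵ × 23.9 × (7506)² = 1.118 × 10⁻⁵ × 23.9 × 56,340,036 ≈ 15,054.2 × g

≈ 15100 x g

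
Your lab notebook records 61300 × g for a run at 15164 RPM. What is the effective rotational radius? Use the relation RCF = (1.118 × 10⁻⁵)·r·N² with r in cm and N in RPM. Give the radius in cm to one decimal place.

≈ 23.8 cm

RCF = 1.118 × 10⁻⁵ × r × N²
61300 = 1.118 × 10⁻⁵ × r × (15164)²
r = 61300 / (1.118 × 10⁻⁵ × 229,946,896) = 61300 / 2570.806 ≈ 23.845 cm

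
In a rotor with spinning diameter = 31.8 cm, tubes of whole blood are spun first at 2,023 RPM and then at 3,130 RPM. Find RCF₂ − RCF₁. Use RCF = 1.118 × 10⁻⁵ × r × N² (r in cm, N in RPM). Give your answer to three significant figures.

≈ 1010 g

r = 31.8 / 2 = 15.9 cm
RCF₁ = 1.118 × 10⁻⁵ × 15.9 × (2023)² = 1.118 × 10⁻⁵ × 15.9 × 4,092,529 ≈ 727.5 × g
RCF₂ = 1.118 × 10⁻⁵ × 15.9 × (3130)² = 1.118 × 10⁻⁵ × 15.9 × 9,796,900 ≈ 1,741.5 × g
Increase = 1,741.5 − 727.5 = 1,014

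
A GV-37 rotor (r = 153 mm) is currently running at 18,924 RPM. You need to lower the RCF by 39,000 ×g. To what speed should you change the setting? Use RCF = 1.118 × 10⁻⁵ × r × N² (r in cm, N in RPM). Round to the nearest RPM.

≈ 11407 RPM

r = 153 mm = 15.3 cm
Current RCF = 1.118 × 10⁻⁵ × 15.3 × (18924)² = 1.118 × 10⁻⁵ × 15.3 × 358,117,776 ≈ 61,257.5 × g
Target RCF = 61,257.5 − 39,000 = 22,257.5 × g
N² = 22,257.5 / (17.1054 × 10⁻⁵) = 130,119,728
N ≈ √130,119,728 ≈ 11,407.0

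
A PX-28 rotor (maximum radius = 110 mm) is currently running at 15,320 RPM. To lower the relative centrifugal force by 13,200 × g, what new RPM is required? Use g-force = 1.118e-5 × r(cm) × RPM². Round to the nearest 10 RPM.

≈ 11290 RPM

r = 110 mm = 11.0 cm
Current RCF = 1.118 × 10⁻⁵ × 11 × (15320)² = 1.118 × 10⁻⁵ × 11 × 234,702,400 ≈ 28,863.7 × g
Target RCF = 28,863.7 − 13,200 = 15,663.7 × g
N² = 15,663.7 / (12.298 × 10⁻⁵) = 127,367,865
N ≈ √127,367,865 ≈ 11,285.7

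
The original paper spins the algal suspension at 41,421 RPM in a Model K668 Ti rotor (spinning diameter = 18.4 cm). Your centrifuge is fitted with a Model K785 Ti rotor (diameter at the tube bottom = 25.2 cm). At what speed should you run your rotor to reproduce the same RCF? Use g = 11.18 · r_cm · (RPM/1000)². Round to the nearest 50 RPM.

≈ 35400 RPM

Original rotor: r = 18.4 / 2 = 9.2 cm
RCF_original = 11.18 × 9.2 × (41.421)² = 11.18 × 9.2 × 1,715.699241 ≈ 176,470 × g
Your rotor: r = 25.2 / 2 = 12.6 cm
176,470 = 11.18 × 12.6 × (N/1000)²
(N/1000)² = 176,470 / 140.868 = 1252.733
N = 1000 × √1252.733 ≈ 35,394.0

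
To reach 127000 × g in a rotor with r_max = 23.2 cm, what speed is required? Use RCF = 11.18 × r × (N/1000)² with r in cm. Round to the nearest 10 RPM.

≈ 22130 RPM

RCF = 11.18 × r × (N/1000)²
127,000 = 11.18 × 23.2 × (N/1000)²
(N/1000)² = 127,000 / 259.376 = 489.6367
N = 1000 × √489.6367 ≈ 22,127.7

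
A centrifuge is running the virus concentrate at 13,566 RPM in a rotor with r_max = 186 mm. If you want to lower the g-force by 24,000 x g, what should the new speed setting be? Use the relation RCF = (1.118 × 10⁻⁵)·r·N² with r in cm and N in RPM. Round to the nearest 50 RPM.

r = 186 mm = 18.6 cm
Current RCF = 1.118 × 10⁻⁵ × 18.6 × (13566)² = 1.118 × 10⁻⁵ × 18.6 × 184,036,356 ≈ 38,270 × g
Target RCF = 38,270 − 24,000 = 14,270 × g
N² = 14,270 / (20.7948 × 10⁻⁵) = 68,622,925
N ≈ √68,622,925 ≈ 8,283.9

8300 RPM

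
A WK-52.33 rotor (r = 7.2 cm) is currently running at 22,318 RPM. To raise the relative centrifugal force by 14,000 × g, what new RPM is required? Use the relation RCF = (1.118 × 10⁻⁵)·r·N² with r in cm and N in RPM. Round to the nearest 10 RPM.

25920 RPM

Current RCF = 1.118 × 10⁻⁵ × 7.2 × (22318)² = 1.118 × 10⁻⁵ × 7.2 × 498,093,124 ≈ 40,094.5 × g
Target RCF = 40,094.5 + 14,000 = 54,094.5 × g
N² = 54,094.5 / (8.0496 × 10⁻⁵) = 672,014,758
N ≈ √672,014,758 ≈ 25,923.2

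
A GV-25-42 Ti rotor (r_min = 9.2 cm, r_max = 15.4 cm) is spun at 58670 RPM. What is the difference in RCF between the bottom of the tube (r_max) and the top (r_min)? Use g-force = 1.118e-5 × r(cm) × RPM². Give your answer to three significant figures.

≈ 239000 × g

ΔRCF = 1.118 × 10⁻⁵ × (r_max − r_min) × N² = 1.118 × 10⁻⁵ × 6.2 × 3,442,168,900 ≈ 238,597.4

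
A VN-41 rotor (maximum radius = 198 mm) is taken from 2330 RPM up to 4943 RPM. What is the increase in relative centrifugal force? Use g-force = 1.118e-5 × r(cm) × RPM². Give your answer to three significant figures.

r = 198 mm = 19.8 cm
RCF₁ = 1.118 × 10⁻⁵ × 19.8 × (2330)² = 1.118 × 10⁻⁵ × 19.8 × 5,428,900 ≈ 1,201.8 × g
RCF₂ = 1.118 × 10⁻⁵ × 19.8 × (4943)² = 1.118 × 10⁻⁵ × 19.8 × 24,433,249 ≈ 5,408.6 × g
Increase = 5,408.6 − 1,201.8 = 4,206.8

≈ 4210 × g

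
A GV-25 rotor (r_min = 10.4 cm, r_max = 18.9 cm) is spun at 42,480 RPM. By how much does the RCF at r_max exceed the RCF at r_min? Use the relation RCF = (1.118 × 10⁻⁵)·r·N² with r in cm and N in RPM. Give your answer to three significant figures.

171000 g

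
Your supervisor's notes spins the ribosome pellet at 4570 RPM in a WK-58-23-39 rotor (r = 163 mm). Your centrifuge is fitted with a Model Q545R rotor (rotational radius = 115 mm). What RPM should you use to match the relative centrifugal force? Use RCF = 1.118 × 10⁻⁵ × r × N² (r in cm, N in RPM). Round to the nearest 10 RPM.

≈ 5440 RPM

Original rotor: r = 163 mm = 16.3 cm
RCF = 1.118 × 10⁻⁵ × r × N²
RCF_original = 1.118 × 10⁻⁵ × 16.3 × (4570)² = 1.118 × 10⁻⁵ × 16.3 × 20,884,900 ≈ 3,805.9 × g
Your rotor: r = 115 mm = 11.5 cm
3,805.9 = 1.118 × 10⁻⁵ × 11.5 × N²
N² = 3,805.9 / (12.857 × 10⁻⁵) = 29,601,773
N ≈ √29,601,773 ≈ 5,440.8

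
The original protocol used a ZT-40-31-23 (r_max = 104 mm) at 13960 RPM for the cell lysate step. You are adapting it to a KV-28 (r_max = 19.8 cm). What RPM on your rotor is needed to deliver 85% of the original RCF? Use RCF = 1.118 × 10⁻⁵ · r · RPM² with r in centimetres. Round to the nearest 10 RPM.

≈ 9330 RPM

Original rotor: r = 104 mm = 10.4 cm
RCF_original = 1.118 × 10⁻⁵ × 10.4 × (13960)² = 1.118 × 10⁻⁵ × 10.4 × 194,881,600 ≈ 22,659.3 × g
Target RCF = 0.85 × 22,659.3 ≈ 19,260.4 × g
19,260.4 = 1.118 × 10⁻⁵ × 19.8 × N²
N² = 19,260.4 / (22.1364 × 10⁻⁵) = 87,007,824
N ≈ √87,007,824 ≈ 9,327.8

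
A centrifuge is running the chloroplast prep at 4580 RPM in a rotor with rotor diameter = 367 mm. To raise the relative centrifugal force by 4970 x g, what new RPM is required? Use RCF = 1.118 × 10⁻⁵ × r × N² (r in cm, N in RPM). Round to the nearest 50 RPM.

r = 367 mm / 2 = 183.5 mm = 18.35 cm
Current RCF = 1.118 × 10⁻⁵ × 18.35 × (4580)² = 1.118 × 10⁻⁵ × 18.35 × 20,976,400 ≈ 4,303.4 × g
Target RCF = 4,303.4 + 4,970 = 9,273.4 × g
N² = 9,273.4 / (20.5153 × 10⁻⁵) = 45,202,361
N ≈ √45,202,361 ≈ 6,723.3

N₂ ≈ 6700 RPM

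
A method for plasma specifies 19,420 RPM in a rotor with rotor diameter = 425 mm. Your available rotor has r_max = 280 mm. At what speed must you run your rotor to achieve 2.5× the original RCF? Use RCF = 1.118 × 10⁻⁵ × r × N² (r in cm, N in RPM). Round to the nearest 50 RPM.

26750 RPM

Original rotor: r = 425 mm / 2 = 212.5 mm = 21.25 cm
RCF_original = 1.118 × 10⁻⁵ × 21.25 × (19420)² = 1.118 × 10⁻⁵ × 21.25 × 377,136,400 ≈ 89,598.2 × g
Target RCF = 2.5 × 89,598.2 ≈ 223,995.5 × g
Your rotor: r = 280 mm = 28.0 cm
223,995.5 = 1.118 × 10⁻⁵ × 28 × N²
N² = 223,995.5 / (31.304 × 10⁻⁵) = 715,549,131
N ≈ √715,549,131 ≈ 26,749.8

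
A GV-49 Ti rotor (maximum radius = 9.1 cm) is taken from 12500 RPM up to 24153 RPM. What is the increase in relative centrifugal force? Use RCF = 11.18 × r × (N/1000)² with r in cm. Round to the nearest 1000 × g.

RCF₁ = 11.18 × 9.1 × (12.5)² = 11.18 × 9.1 × 156.25 ≈ 15,896.6 × g
RCF₂ = 11.18 × 9.1 × (24.153)² = 11.18 × 9.1 × 583.367409 ≈ 59,350.6 × g
Increase = 59,350.6 − 15,896.6 = 43,454

≈ 43000 ×g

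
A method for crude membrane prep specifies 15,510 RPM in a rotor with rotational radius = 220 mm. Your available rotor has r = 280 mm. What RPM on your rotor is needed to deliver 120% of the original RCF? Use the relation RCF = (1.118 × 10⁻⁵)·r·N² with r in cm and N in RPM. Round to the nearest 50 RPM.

Original rotor: r = 220 mm = 22.0 cm
RCF_original = 1.118 × 10⁻⁵ × 22 × (15510)² = 1.118 × 10⁻⁵ × 22 × 240,560,100 ≈ 59,168.2 × g
Target RCF = 1.2 × 59,168.2 ≈ 71,001.8 × g
Your rotor: r = 280 mm = 28.0 cm
71,001.8 = 1.118 × 10⁻⁵ × 28 × N²
N² = 71,001.8 / (31.304 × 10⁻⁵) = 226,813,826
N ≈ √226,813,826 ≈ 15,060.3

15050 RPM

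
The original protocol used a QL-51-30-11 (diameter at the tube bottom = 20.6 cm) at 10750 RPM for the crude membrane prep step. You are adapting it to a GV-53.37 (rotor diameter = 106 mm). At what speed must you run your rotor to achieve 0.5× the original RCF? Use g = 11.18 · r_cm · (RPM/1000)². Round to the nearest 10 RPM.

Original rotor: r = 20.6 / 2 = 10.3 cm
RCF_original = 11.18 × 10.3 × (10.75)² = 11.18 × 10.3 × 115.5625 ≈ 13,307.5 × g
Target RCF = 0.5 × 13,307.5 ≈ 6,653.8 × g
Your rotor: r = 106 mm / 2 = 53 mm = 5.3 cm
6,653.8 = 11.18 × 5.3 × (N/1000)²
(N/1000)² = 6,653.8 / 59.254 = 112.2928
N = 1000 × √112.2928 ≈ 10,596.8

10600 RPM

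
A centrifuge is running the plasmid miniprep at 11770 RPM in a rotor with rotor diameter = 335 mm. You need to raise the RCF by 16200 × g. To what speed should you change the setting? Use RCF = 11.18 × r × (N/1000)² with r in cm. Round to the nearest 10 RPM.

r = 335 mm / 2 = 167.5 mm = 16.75 cm
Current RCF = 11.18 × 16.75 × (11.77)² = 11.18 × 16.75 × 138.5329 ≈ 25,942.4 × g
Target RCF = 25,942.4 + 16,200 = 42,142.4 × g
(N/1000)² = 42,142.4 / 187.265 = 225.0415
N = 1000 × √225.0415 ≈ 15,001.4

≈ 15000 RPM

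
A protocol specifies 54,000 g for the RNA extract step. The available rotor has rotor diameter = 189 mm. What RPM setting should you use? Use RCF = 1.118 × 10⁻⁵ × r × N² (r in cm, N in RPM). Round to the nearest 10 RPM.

22610 RPM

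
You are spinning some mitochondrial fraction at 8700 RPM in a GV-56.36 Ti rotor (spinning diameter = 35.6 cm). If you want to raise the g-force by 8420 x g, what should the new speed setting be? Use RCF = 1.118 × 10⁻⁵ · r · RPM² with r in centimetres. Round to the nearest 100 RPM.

N₂ ≈ 10900 RPM

r = 35.6 / 2 = 17.8 cm
Current RCF = 1.118 × 10⁻⁵ × 17.8 × (8700)² = 1.118 × 10⁻⁵ × 17.8 × 75,690,000 ≈ 15,062.6 × g
Target RCF = 15,062.6 + 8,420 = 23,482.6 × g
N² = 23,482.6 / (19.9004 × 10⁻⁵) = 118,000,643
N ≈ √118,000,643 ≈ 10,862.8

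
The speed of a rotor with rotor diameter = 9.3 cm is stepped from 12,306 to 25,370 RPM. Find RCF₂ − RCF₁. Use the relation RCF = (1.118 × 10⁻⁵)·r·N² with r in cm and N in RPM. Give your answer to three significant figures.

r = 9.3 / 2 = 4.65 cm
RCF₁ = 1.118 × 10⁻⁵ × 4.65 × (12306)² = 1.118 × 10⁻⁵ × 4.65 × 151,437,636 ≈ 7,872.8 × g
RCF₂ = 1.118 × 10⁻⁵ × 4.65 × (25370)² = 1.118 × 10⁻⁵ × 4.65 × 643,636,900 ≈ 33,460.8 × g
Increase = 33,460.8 − 7,872.8 = 25,588

≈ 25600 × g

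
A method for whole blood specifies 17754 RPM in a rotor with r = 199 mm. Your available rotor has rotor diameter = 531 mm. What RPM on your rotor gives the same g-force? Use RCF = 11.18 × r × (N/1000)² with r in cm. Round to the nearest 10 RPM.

≈ 15370 RPM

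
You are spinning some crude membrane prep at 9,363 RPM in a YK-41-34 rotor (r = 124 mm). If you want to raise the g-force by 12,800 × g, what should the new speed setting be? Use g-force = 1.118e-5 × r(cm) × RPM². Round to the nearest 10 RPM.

≈ 13420 RPM

r = 124 mm = 12.4 cm
Current RCF = 1.118 × 10⁻⁵ × 12.4 × (9363)² = 1.118 × 10⁻⁵ × 12.4 × 87,665,769 ≈ 12,153.3 × g
Target RCF = 12,153.3 + 12,800 = 24,953.3 × g
N² = 24,953.3 / (13.8632 × 10⁻⁵) = 179,996,682
N ≈ √179,996,682 ≈ 13,416.3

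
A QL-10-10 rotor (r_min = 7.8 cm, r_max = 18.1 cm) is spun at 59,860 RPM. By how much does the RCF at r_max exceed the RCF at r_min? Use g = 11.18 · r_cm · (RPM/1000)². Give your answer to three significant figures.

RCF_max = 11.18 × 18.1 × (59.86)² = 11.18 × 18.1 × 3,583.2196 ≈ 725,093.2 × g
RCF_min = 11.18 × 7.8 × (59.86)² = 11.18 × 7.8 × 3,583.2196 ≈ 312,471.1 × g
ΔRCF = 725,093.2 − 312,471.1 = 412,622.1

413000 × g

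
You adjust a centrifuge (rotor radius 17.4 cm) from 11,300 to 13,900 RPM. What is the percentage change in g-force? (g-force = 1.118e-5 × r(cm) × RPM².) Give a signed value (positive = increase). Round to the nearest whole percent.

+51%

RCF ∝ N², so the ratio is (13900/11300)² = (1.230088)² = 1.5131.
Change = 1.5131 − 1 = +0.5131 → +51.3%.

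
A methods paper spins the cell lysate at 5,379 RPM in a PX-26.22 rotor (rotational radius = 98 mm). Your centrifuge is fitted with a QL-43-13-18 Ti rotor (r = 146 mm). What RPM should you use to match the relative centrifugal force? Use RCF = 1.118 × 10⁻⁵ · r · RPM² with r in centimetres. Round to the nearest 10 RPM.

Original rotor: r = 98 mm = 9.8 cm
RCF_original = 1.118 × 10⁻⁵ × 9.8 × (5379)² = 1.118 × 10⁻⁵ × 9.8 × 28,933,641 ≈ 3,170.1 × g
Your rotor: r = 146 mm = 14.6 cm
3,170.1 = 1.118 × 10⁻⁵ × 14.6 × N²
N² = 3,170.1 / (16.3228 × 10⁻⁵) = 19,421,300
N ≈ √19,421,300 ≈ 4,407.0

4410 RPM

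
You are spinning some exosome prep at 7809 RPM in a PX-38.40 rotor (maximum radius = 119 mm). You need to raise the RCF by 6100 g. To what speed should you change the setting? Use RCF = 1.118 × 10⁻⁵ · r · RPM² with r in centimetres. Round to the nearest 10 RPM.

r = 119 mm = 11.9 cm
Current RCF = 1.118 × 10⁻⁵ × 11.9 × (7809)² = 1.118 × 10⁻⁵ × 11.9 × 60,980,481 ≈ 8,113 × g
Target RCF = 8,113 + 6,100 = 14,213 × g
N² = 14,213 / (13.3042 × 10⁻⁵) = 106,830,926
N ≈ √106,830,926 ≈ 10,335.9

N₂ ≈ 10340 RPM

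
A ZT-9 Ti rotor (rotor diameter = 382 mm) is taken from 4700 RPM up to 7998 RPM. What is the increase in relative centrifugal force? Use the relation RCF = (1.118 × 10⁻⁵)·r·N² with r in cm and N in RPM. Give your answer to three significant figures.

8940 × g

r = 382 mm / 2 = 191 mm = 19.1 cm
RCF₁ = 1.118 × 10⁻⁵ × 19.1 × (4700)² = 1.118 × 10⁻⁵ × 19.1 × 22,090,000 ≈ 4,717.1 × g
RCF₂ = 1.118 × 10⁻⁵ × 19.1 × (7998)² = 1.118 × 10⁻⁵ × 19.1 × 63,968,004 ≈ 13,659.6 × g
Increase = 13,659.6 − 4,717.1 = 8,942.5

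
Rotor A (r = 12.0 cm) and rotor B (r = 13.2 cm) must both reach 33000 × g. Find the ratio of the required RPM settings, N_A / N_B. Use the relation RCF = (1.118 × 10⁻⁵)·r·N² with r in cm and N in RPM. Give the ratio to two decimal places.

At fixed RCF, N ∝ 1/√r, so N_A/N_B = √(r_B/r_A) = √(13.2/12.0) = √1.100000 = 1.0488.

1.05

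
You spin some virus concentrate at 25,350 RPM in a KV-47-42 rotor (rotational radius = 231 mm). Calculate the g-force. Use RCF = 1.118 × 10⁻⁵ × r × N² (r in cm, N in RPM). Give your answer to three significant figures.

≈ 166000 x g

r = 231 mm = 23.1 cm
RCF = 1.118 × 10⁻⁵ × r × N²
RCF = 1.118 × 10⁻⁵ × 23.1 × (25350)² = 1.118 × 10⁻⁵ × 23.1 × 642,622,500 ≈ 165,962.4 × g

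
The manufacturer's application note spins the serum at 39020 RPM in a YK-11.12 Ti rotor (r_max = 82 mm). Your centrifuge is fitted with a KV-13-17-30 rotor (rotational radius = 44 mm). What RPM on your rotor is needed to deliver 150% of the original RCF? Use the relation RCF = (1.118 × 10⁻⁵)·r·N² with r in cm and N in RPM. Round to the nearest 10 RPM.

≈ 65240 RPM

Original rotor: r = 82 mm = 8.2 cm
RCF_original = 1.118 × 10⁻⁵ × 8.2 × (39020)² = 1.118 × 10⁻⁵ × 8.2 × 1,522,560,400 ≈ 139,582.2 × g
Target RCF = 1.5 × 139,582.2 ≈ 209,373.3 × g
Your rotor: r = 44 mm = 4.4 cm
209,373.3 = 1.118 × 10⁻⁵ × 4.4 × N²
N² = 209,373.3 / (4.9192 × 10⁻⁵) = 4,256,246,951
N ≈ √4,256,246,951 ≈ 65,239.9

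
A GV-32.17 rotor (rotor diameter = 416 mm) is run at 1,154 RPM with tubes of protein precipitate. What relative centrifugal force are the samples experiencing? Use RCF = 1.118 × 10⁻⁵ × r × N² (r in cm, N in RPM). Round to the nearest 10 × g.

310 ×g

r = 416 mm / 2 = 208 mm = 20.8 cm
RCF = 1.118 × 10⁻⁵ × r × N²
RCF = 1.118 × 10⁻⁵ × 20.8 × (1154)² = 1.118 × 10⁻⁵ × 20.8 × 1,331,716 ≈ 309.7 × g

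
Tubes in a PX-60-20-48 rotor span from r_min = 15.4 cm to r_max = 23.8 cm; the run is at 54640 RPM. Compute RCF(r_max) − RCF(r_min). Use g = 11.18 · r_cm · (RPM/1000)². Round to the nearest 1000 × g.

RCF_max = 11.18 × 23.8 × (54.64)² = 11.18 × 23.8 × 2,985.5296 ≈ 794,401.7 × g
RCF_min = 11.18 × 15.4 × (54.64)² = 11.18 × 15.4 × 2,985.5296 ≈ 514,024.6 × g
ΔRCF = 794,401.7 − 514,024.6 = 280,377.1

ΔRCF ≈ 280000 × g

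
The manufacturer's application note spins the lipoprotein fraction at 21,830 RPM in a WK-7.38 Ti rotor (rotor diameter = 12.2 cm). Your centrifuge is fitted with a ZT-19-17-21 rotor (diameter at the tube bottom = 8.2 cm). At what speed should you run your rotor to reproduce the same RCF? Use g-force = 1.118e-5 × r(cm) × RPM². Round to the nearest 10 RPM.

Original rotor: r = 12.2 / 2 = 6.1 cm
RCF = 1.118 × 10⁻⁵ × r × N²
RCF_original = 1.118 × 10⁻⁵ × 6.1 × (21830)² = 1.118 × 10⁻⁵ × 6.1 × 476,548,900 ≈ 32,499.7 × g
Your rotor: r = 8.2 / 2 = 4.1 cm
32,499.7 = 1.118 × 10⁻⁵ × 4.1 × N²
N² = 32,499.7 / (4.5838 × 10⁻⁵) = 709,012,173
N ≈ √709,012,173 ≈ 26,627.3

26630 RPM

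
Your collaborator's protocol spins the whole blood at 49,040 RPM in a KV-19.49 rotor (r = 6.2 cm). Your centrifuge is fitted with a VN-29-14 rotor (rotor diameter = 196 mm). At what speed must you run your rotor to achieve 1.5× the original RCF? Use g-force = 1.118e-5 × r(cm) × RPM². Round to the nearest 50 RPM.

≈ 47750 RPM

RCF_original = 1.118 × 10⁻⁵ × 6.2 × (49040)² = 1.118 × 10⁻⁵ × 6.2 × 2,404,921,600 ≈ 166,699.5 × g
Target RCF = 1.5 × 166,699.5 ≈ 250,049.2 × g
Your rotor: r = 196 mm / 2 = 98 mm = 9.8 cm
250,049.2 = 1.118 × 10⁻⁵ × 9.8 × N²
N² = 250,049.2 / (10.9564 × 10⁻⁵) = 2,282,220,437
N ≈ √2,282,220,437 ≈ 47,772.6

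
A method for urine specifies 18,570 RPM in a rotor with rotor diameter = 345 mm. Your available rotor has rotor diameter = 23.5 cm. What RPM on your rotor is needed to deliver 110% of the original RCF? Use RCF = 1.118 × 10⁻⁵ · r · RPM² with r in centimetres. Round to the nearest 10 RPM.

Original rotor: r = 345 mm / 2 = 172.5 mm = 17.25 cm
RCF = 1.118 × 10⁻⁵ × r × N²
RCF_original = 1.118 × 10⁻⁵ × 17.25 × (18570)² = 1.118 × 10⁻⁵ × 17.25 × 344,844,900 ≈ 66,505.1 × g
Target RCF = 1.1 × 66,505.1 ≈ 73,155.6 × g
Your rotor: r = 23.5 / 2 = 11.75 cm
73,155.6 = 1.118 × 10⁻⁵ × 11.75 × N²
N² = 73,155.6 / (13.1365 × 10⁻⁵) = 556,888,060
N ≈ √556,888,060 ≈ 23,598.5

≈ 23600 RPM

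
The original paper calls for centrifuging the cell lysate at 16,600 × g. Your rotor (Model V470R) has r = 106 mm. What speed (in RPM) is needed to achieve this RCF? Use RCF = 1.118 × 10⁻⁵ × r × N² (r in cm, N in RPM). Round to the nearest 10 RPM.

r = 106 mm = 10.6 cm
RCF = 1.118 × 10⁻⁵ × r × N²
16,600 = 1.118 × 10⁻⁵ × 10.6 × N²
N² = 16,600 / (11.8508 × 10⁻⁵) = 140,074,932
N ≈ √140,074,932 ≈ 11,835.3

N ≈ 11840 RPM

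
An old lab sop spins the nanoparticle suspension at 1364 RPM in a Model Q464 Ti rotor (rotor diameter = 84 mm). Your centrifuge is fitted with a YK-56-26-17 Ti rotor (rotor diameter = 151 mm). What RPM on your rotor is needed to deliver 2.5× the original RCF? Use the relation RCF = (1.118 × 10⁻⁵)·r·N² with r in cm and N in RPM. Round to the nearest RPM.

≈ 1609 RPM

Original rotor: r = 84 mm / 2 = 42 mm = 4.2 cm
RCF = 1.118 × 10⁻⁵ × r × N²
RCF_original = 1.118 × 10⁻⁵ × 4.2 × (1364)² = 1.118 × 10⁻⁵ × 4.2 × 1,860,496 ≈ 87.4 × g
Target RCF = 2.5 × 87.4 ≈ 218.5 × g
Your rotor: r = 151 mm / 2 = 75.5 mm = 7.55 cm
218.5 = 1.118 × 10⁻⁵ × 7.55 × N²
N² = 218.5 / (8.4409 × 10⁻⁵) = 2,588,587
N ≈ √2,588,587 ≈ 1,608.9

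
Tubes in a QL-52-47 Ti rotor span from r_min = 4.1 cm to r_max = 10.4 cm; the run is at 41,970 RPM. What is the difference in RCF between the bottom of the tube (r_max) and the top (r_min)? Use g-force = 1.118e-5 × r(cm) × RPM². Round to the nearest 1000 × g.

≈ 124000 ×g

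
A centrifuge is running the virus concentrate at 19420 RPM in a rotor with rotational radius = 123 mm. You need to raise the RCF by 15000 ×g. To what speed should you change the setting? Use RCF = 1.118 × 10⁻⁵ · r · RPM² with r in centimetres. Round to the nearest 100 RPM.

r = 123 mm = 12.3 cm
Current RCF = 1.118 × 10⁻⁵ × 12.3 × (19420)² = 1.118 × 10⁻⁵ × 12.3 × 377,136,400 ≈ 51,861.5 × g
Target RCF = 51,861.5 + 15,000 = 66,861.5 × g
N² = 66,861.5 / (13.7514 × 10⁻⁵) = 486,215,949
N ≈ √486,215,949 ≈ 22,050.3

N₂ ≈ 22100 RPM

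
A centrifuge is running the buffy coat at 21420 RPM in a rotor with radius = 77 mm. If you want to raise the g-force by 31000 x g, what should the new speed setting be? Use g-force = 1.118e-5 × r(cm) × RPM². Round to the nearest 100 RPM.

≈ 28600 RPM

r = 77 mm = 7.7 cm
Current RCF = 1.118 × 10⁻⁵ × 7.7 × (21420)² = 1.118 × 10⁻⁵ × 7.7 × 458,816,400 ≈ 39,497.7 × g
Target RCF = 39,497.7 + 31,000 = 70,497.7 × g
N² = 70,497.7 / (8.6086 × 10⁻⁵) = 818,921,776
N ≈ √818,921,776 ≈ 28,616.8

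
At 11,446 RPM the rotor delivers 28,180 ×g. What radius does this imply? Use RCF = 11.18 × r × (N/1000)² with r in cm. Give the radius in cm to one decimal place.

r ≈ 19.2 cm

RCF = 11.18 × r × (N/1000)²
28180 = 11.18 × r × (11.446)²
r = 28180 / (11.18 × 131.010916) = 28180 / 1464.702 ≈ 19.239 cm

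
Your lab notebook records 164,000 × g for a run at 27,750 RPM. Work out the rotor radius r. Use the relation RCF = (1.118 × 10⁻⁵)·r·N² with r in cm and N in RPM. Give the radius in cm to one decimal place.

164000 = 1.118 × 10⁻⁵ × r × (27750)²
r = 164000 / (1.118 × 10⁻⁵ × 770,062,500) = 164000 / 8609.299 ≈ 19.049 cm

≈ 19.0 cm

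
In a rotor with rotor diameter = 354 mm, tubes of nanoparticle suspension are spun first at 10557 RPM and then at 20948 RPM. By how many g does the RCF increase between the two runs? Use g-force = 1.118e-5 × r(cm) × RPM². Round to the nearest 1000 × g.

≈ 65000 g

r = 354 mm / 2 = 177 mm = 17.7 cm
RCF₁ = 1.118 × 10⁻⁵ × 17.7 × (10557)² = 1.118 × 10⁻⁵ × 17.7 × 111,450,249 ≈ 22,054.4 × g
RCF₂ = 1.118 × 10⁻⁵ × 17.7 × (20948)² = 1.118 × 10⁻⁵ × 17.7 × 438,818,704 ≈ 86,836.1 × g
Increase = 86,836.1 − 22,054.4 = 64,781.7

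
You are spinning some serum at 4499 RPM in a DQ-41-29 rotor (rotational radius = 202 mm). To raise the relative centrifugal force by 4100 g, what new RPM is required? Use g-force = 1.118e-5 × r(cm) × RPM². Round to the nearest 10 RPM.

N₂ ≈ 6200 RPM

r = 202 mm = 20.2 cm
Current RCF = 1.118 × 10⁻⁵ × 20.2 × (4499)² = 1.118 × 10⁻⁵ × 20.2 × 20,241,001 ≈ 4,571.1 × g
Target RCF = 4,571.1 + 4,100 = 8,671.1 × g
N² = 8,671.1 / (22.5836 × 10⁻⁵) = 38,395,561
N ≈ √38,395,561 ≈ 6,196.4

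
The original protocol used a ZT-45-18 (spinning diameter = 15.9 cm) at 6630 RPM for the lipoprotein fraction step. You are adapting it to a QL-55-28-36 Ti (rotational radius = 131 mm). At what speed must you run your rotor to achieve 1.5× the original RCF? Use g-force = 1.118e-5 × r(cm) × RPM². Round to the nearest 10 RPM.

Original rotor: r = 15.9 / 2 = 7.95 cm
RCF = 1.118 × 10⁻⁵ × r × N²
RCF_original = 1.118 × 10⁻⁵ × 7.95 × (6630)² = 1.118 × 10⁻⁵ × 7.95 × 43,956,900 ≈ 3,906.9 × g
Target RCF = 1.5 × 3,906.9 ≈ 5,860.4 × g
Your rotor: r = 131 mm = 13.1 cm
5,860.4 = 1.118 × 10⁻⁵ × 13.1 × N²
N² = 5,860.4 / (14.6458 × 10⁻⁵) = 40,014,202
N ≈ √40,014,202 ≈ 6,325.7

≈ 6330 RPM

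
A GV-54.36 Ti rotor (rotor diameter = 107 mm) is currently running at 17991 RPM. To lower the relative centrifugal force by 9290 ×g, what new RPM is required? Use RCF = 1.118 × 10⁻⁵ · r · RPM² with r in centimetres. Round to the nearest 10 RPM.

≈ 12980 RPM

r = 107 mm / 2 = 53.5 mm = 5.35 cm
Current RCF = 1.118 × 10⁻⁵ × 5.35 × (17991)² = 1.118 × 10⁻⁵ × 5.35 × 323,676,081 ≈ 19,360 × g
Target RCF = 19,360 − 9,290 = 10,070 × g
N² = 10,070 / (5.9813 × 10⁻⁵) = 168,358,049
N ≈ √168,358,049 ≈ 12,975.3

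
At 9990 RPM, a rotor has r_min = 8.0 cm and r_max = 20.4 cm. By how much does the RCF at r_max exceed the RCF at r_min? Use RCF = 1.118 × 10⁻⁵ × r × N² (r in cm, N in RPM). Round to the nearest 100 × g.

≈ 13800 ×g

ΔRCF = 1.118 × 10⁻⁵ × (r_max − r_min) × N² = 1.118 × 10⁻⁵ × 12.4 × 99,800,100 ≈ 13,835.5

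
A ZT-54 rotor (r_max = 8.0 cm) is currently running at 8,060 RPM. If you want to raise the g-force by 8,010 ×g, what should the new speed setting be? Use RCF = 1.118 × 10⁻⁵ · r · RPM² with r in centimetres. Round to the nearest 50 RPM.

Current RCF = 1.118 × 10⁻⁵ × 8 × (8060)² = 1.118 × 10⁻⁵ × 8 × 64,963,600 ≈ 5,810.3 × g
Target RCF = 5,810.3 + 8,010 = 13,820.3 × g
N² = 13,820.3 / (8.944 × 10⁻⁵) = 154,520,349
N ≈ √154,520,349 ≈ 12,430.6

N₂ ≈ 12450 RPM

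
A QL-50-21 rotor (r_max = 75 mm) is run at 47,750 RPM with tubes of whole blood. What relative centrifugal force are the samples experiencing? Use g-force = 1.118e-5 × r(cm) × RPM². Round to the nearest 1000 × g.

r = 75 mm = 7.5 cm
RCF = 1.118 × 10⁻⁵ × 7.5 × (47750)² = 1.118 × 10⁻⁵ × 7.5 × 2,280,062,500 ≈ 191,183.2 × g

RCF ≈ 191000 ×g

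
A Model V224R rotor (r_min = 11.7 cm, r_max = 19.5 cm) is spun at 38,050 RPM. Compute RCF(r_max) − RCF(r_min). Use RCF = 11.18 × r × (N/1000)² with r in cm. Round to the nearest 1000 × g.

ΔRCF = 11.18 × (r_max − r_min) × (N/1000)² = 11.18 × 7.8 × 1,447.8025 ≈ 126,254.2

126000 ×g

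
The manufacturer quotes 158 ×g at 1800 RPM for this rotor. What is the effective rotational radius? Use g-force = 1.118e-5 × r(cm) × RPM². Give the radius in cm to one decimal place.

r ≈ 4.4 cm

158 = 1.118 × 10⁻⁵ × r × (1800)²
r = 158 / (1.118 × 10⁻⁵ × 3,240,000) = 158 / 36.2232 ≈ 4.362 cm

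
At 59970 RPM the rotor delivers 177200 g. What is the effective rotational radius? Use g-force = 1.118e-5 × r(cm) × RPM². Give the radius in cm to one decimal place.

177200 = 1.118 × 10⁻⁵ × r × (59970)²
r = 177200 / (1.118 × 10⁻⁵ × 3,596,400,900) = 177200 / 40207.76 ≈ 4.407 cm

r ≈ 4.4 cm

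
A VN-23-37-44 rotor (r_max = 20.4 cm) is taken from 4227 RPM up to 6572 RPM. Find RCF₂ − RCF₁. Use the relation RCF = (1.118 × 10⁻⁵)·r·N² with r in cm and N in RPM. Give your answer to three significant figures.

5780 ×g

RCF₁ = 1.118 × 10⁻⁵ × 20.4 × (4227)² = 1.118 × 10⁻⁵ × 20.4 × 17,867,529 ≈ 4,075.1 × g
RCF₂ = 1.118 × 10⁻⁵ × 20.4 × (6572)² = 1.118 × 10⁻⁵ × 20.4 × 43,191,184 ≈ 9,850.7 × g
Increase = 9,850.7 − 4,075.1 = 5,775.6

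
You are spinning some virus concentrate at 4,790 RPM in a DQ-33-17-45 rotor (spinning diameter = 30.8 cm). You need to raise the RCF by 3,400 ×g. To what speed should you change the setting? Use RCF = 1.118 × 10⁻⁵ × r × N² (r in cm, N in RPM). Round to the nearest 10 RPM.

6530 RPM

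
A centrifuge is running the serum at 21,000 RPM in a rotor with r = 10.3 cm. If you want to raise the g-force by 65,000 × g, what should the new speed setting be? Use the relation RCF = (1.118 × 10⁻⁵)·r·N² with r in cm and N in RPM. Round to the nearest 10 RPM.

Current RCF = 1.118 × 10⁻⁵ × 10.3 × (21000)² = 1.118 × 10⁻⁵ × 10.3 × 441,000,000 ≈ 50,782.9 × g
Target RCF = 50,782.9 + 65,000 = 115,782.9 × g
N² = 115,782.9 / (11.5154 × 10⁻⁵) = 1,005,461,382
N ≈ √1,005,461,382 ≈ 31,709.0

N₂ ≈ 31710 RPM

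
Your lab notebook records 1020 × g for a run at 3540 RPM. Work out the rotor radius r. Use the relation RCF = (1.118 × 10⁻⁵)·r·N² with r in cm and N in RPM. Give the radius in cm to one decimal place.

≈ 7.3 cm

RCF = 1.118 × 10⁻⁵ × r × N²
1020 = 1.118 × 10⁻⁵ × r × (3540)²
r = 1020 / (1.118 × 10⁻⁵ × 12,531,600) = 1020 / 140.1033 ≈ 7.280 cm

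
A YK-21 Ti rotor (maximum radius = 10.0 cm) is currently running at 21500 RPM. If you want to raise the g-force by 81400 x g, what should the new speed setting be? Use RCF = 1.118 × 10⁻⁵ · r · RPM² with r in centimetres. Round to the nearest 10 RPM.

≈ 34500 RPM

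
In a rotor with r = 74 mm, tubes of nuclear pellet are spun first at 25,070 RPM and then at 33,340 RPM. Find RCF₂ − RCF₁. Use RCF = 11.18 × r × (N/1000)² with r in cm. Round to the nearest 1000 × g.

r = 74 mm = 7.4 cm
RCF₁ = 11.18 × 7.4 × (25.07)² = 11.18 × 7.4 × 628.5049 ≈ 51,997.5 × g
RCF₂ = 11.18 × 7.4 × (33.34)² = 11.18 × 7.4 × 1,111.5556 ≈ 91,961.2 × g
Increase = 91,961.2 − 51,997.5 = 39,963.7

≈ 40000 g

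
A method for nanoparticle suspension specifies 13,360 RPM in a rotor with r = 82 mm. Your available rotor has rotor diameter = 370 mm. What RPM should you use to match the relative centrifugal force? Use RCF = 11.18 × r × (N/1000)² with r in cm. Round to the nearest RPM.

8895 RPM

Original rotor: r = 82 mm = 8.2 cm
RCF_original = 11.18 × 8.2 × (13.36)² = 11.18 × 8.2 × 178.4896 ≈ 16,363.2 × g
Your rotor: r = 370 mm / 2 = 185 mm = 18.5 cm
16,363.2 = 11.18 × 18.5 × (N/1000)²
(N/1000)² = 16,363.2 / 206.83 = 79.11425
N = 1000 × √79.11425 ≈ 8,894.6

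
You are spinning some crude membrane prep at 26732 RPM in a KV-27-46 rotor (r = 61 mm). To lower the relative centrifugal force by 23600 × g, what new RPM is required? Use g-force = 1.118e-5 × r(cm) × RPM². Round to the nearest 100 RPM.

≈ 19200 RPM

r = 61 mm = 6.1 cm
Current RCF = 1.118 × 10⁻⁵ × 6.1 × (26732)² = 1.118 × 10⁻⁵ × 6.1 × 714,599,824 ≈ 48,734.3 × g
Target RCF = 48,734.3 − 23,600 = 25,134.3 × g
N² = 25,134.3 / (6.8198 × 10⁻⁵) = 368,548,931
N ≈ √368,548,931 ≈ 19,197.6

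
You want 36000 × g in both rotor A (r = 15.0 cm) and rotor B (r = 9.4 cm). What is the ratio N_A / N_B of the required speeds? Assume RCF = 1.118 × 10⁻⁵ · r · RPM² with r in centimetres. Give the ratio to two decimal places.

At fixed RCF, N ∝ 1/√r, so N_A/N_B = √(r_B/r_A) = √(9.4/15.0) = √0.626667 = 0.7916.

0.79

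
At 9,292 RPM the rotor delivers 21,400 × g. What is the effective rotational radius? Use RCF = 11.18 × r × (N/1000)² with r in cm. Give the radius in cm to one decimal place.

21400 = 11.18 × r × (9.292)²
r = 21400 / (11.18 × 86.341264) = 21400 / 965.2953 ≈ 22.169 cm

r ≈ 22.2 cm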